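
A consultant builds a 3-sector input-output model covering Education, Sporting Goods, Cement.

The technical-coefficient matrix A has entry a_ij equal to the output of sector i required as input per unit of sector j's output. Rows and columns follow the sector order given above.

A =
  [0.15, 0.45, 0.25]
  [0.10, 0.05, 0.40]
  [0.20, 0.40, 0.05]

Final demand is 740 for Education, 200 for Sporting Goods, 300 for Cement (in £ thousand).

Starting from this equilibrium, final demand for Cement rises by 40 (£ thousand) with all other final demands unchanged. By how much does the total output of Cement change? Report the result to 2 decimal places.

I − A =
  [   0.85    -0.45    -0.25]
  [  -0.10     0.95    -0.40]
  [  -0.20    -0.40     0.95]
Cofactors of I−A, C_ij = (−1)^(i+j)·(minor ij) (rows/columns in the sector order above):
  C_11 = (0.95)(0.95) − (-0.40)(-0.40) = 0.7425
  C_12 = −[(-0.10)(0.95) − (-0.40)(-0.20)] = 0.1750
  C_13 = (-0.10)(-0.40) − (0.95)(-0.20) = 0.2300
  C_21 = −[(-0.45)(0.95) − (-0.25)(-0.40)] = 0.5275
  C_22 = (0.85)(0.95) − (-0.25)(-0.20) = 0.7575
  C_23 = −[(0.85)(-0.40) − (-0.45)(-0.20)] = 0.4300
  C_31 = (-0.45)(-0.40) − (-0.25)(0.95) = 0.4175
  C_32 = −[(0.85)(-0.40) − (-0.25)(-0.10)] = 0.3650
  C_33 = (0.85)(0.95) − (-0.45)(-0.10) = 0.7625
det(I−A) = Σ_j (I−A)_1j·C_1j = (0.85)(0.7425) + (-0.45)(0.1750) + (-0.25)(0.2300) = 0.494875
adj(I−A) = Cᵀ =
  [ 0.7425   0.5275   0.4175]
  [ 0.1750   0.7575   0.3650]
  [ 0.2300   0.4300   0.7625]
(I − A)⁻¹ = adj(I−A) / det(I−A) ≈
  [   1.5004     1.0659     0.8436]
  [   0.3536     1.5307     0.7376]
  [   0.4648     0.8689     1.5408]
Δx = (I − A)⁻¹ Δd with Δd having +40 in the Cement component and 0 elsewhere.
So Δx_3 = L_33 · (+40), where L_33 = adj(I−A)_33 / det(I−A) = 0.7625 / 0.494875.
Δx_3 = 0.7625 × (+40) / 0.494875 = 30.50 / 0.494875 ≈ 61.63.

Δx_3 = 61.63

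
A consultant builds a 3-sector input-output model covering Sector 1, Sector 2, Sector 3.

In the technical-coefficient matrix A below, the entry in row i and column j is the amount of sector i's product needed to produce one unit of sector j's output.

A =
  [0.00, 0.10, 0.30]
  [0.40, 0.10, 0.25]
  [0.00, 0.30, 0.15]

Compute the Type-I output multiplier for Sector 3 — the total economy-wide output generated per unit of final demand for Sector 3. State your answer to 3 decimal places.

I − A =
  [   1.00    -0.10    -0.30]
  [  -0.40     0.90    -0.25]
  [   0.00    -0.30     0.85]
Cofactors of I−A, C_ij = (−1)^(i+j)·(minor ij) (rows/columns in the sector order above):
  C_11 = (0.90)(0.85) − (-0.25)(-0.30) = 0.6900
  C_12 = −[(-0.40)(0.85) − (-0.25)(0.00)] = 0.3400
  C_13 = (-0.40)(-0.30) − (0.90)(0.00) = 0.1200
  C_21 = −[(-0.10)(0.85) − (-0.30)(-0.30)] = 0.1750
  C_22 = (1.00)(0.85) − (-0.30)(0.00) = 0.8500
  C_23 = −[(1.00)(-0.30) − (-0.10)(0.00)] = 0.3000
  C_31 = (-0.10)(-0.25) − (-0.30)(0.90) = 0.2950
  C_32 = −[(1.00)(-0.25) − (-0.30)(-0.40)] = 0.3700
  C_33 = (1.00)(0.90) − (-0.10)(-0.40) = 0.8600
det(I−A) = Σ_j (I−A)_1j·C_1j = (1.00)(0.6900) + (-0.10)(0.3400) + (-0.30)(0.1200) = 0.6200
adj(I−A) = Cᵀ =
  [ 0.6900   0.1750   0.2950]
  [ 0.3400   0.8500   0.3700]
  [ 0.1200   0.3000   0.8600]
(I − A)⁻¹ = adj(I−A) / det(I−A) ≈
  [   1.1129     0.2823     0.4758]
  [   0.5484     1.3710     0.5968]
  [   0.1935     0.4839     1.3871]
The output multiplier for sector j is the column-j sum of the Leontief inverse (I − A)⁻¹ = adj(I−A) / det(I−A).
Column 3 of adj(I−A): (0.2950, 0.3700, 0.8600); det(I−A) = 0.6200.
m_3 = (0.2950 + 0.3700 + 0.8600) / 0.6200 = 1.525 / 0.6200 ≈ 2.460.

m_3 = 2.460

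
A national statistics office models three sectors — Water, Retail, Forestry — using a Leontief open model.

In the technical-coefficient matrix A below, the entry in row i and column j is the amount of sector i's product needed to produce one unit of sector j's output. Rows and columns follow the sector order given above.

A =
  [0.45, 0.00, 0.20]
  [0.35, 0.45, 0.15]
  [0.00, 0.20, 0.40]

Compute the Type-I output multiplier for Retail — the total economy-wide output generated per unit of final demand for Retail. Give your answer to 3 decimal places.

m_R = 3.179

I − A =
  [   0.55     0.00    -0.20]
  [  -0.35     0.55    -0.15]
  [   0.00    -0.20     0.60]
Cofactors of I−A, C_ij = (−1)^(i+j)·(minor ij) (rows/columns in the sector order above):
  C_11 = (0.55)(0.60) − (-0.15)(-0.20) = 0.3000
  C_12 = −[(-0.35)(0.60) − (-0.15)(0.00)] = 0.2100
  C_13 = (-0.35)(-0.20) − (0.55)(0.00) = 0.0700
  C_21 = −[(0.00)(0.60) − (-0.20)(-0.20)] = 0.0400
  C_22 = (0.55)(0.60) − (-0.20)(0.00) = 0.3300
  C_23 = −[(0.55)(-0.20) − (0.00)(0.00)] = 0.1100
  C_31 = (0.00)(-0.15) − (-0.20)(0.55) = 0.1100
  C_32 = −[(0.55)(-0.15) − (-0.20)(-0.35)] = 0.1525
  C_33 = (0.55)(0.55) − (0.00)(-0.35) = 0.3025
det(I−A) = Σ_j (I−A)_1j·C_1j = (0.55)(0.3000) + (0.00)(0.2100) + (-0.20)(0.0700) = 0.1510
adj(I−A) = Cᵀ =
  [ 0.3000   0.0400   0.1100]
  [ 0.2100   0.3300   0.1525]
  [ 0.0700   0.1100   0.3025]
(I − A)⁻¹ = adj(I−A) / det(I−A) ≈
  [   1.9868     0.2649     0.7285]
  [   1.3907     2.1854     1.0099]
  [   0.4636     0.7285     2.0033]
The output multiplier for sector j is the column-j sum of the Leontief inverse (I − A)⁻¹ = adj(I−A) / det(I−A).
Column R of adj(I−A): (0.0400, 0.3300, 0.1100); det(I−A) = 0.1510.
m_R = (0.0400 + 0.3300 + 0.1100) / 0.1510 = 0.48 / 0.1510 ≈ 3.179.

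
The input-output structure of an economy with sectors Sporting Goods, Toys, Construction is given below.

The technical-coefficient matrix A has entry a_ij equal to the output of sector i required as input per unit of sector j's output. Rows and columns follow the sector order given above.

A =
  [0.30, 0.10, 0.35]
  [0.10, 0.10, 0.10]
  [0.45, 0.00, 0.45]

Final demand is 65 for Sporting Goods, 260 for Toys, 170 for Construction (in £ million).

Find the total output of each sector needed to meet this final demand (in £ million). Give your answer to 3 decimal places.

I − A =
  [   0.70    -0.10    -0.35]
  [  -0.10     0.90    -0.10]
  [  -0.45     0.00     0.55]
Cofactors of I−A, C_ij = (−1)^(i+j)·(minor ij) (rows/columns in the sector order above):
  C_11 = (0.90)(0.55) − (-0.10)(0.00) = 0.4950
  C_12 = −[(-0.10)(0.55) − (-0.10)(-0.45)] = 0.1000
  C_13 = (-0.10)(0.00) − (0.90)(-0.45) = 0.4050
  C_21 = −[(-0.10)(0.55) − (-0.35)(0.00)] = 0.0550
  C_22 = (0.70)(0.55) − (-0.35)(-0.45) = 0.2275
  C_23 = −[(0.70)(0.00) − (-0.10)(-0.45)] = 0.0450
  C_31 = (-0.10)(-0.10) − (-0.35)(0.90) = 0.3250
  C_32 = −[(0.70)(-0.10) − (-0.35)(-0.10)] = 0.1050
  C_33 = (0.70)(0.90) − (-0.10)(-0.10) = 0.6200
det(I−A) = Σ_j (I−A)_1j·C_1j = (0.70)(0.4950) + (-0.10)(0.1000) + (-0.35)(0.4050) = 0.19475
adj(I−A) = Cᵀ =
  [ 0.4950   0.0550   0.3250]
  [ 0.1000   0.2275   0.1050]
  [ 0.4050   0.0450   0.6200]
(I − A)⁻¹ = adj(I−A) / det(I−A) ≈
  [   2.5417     0.2824     1.6688]
  [   0.5135     1.1682     0.5392]
  [   2.0796     0.2311     3.1836]
x = (I − A)⁻¹ d = adj(I−A)·d / det(I−A), with det(I−A) = 0.19475:
  x_S = (0.4950·65 + 0.0550·260 + 0.3250·170) / 0.19475 = 101.725 / 0.19475 ≈ 522.336
  x_T = (0.1000·65 + 0.2275·260 + 0.1050·170) / 0.19475 = 83.50 / 0.19475 ≈ 428.755
  x_C = (0.4050·65 + 0.0450·260 + 0.6200·170) / 0.19475 = 143.425 / 0.19475 ≈ 736.457

x_S = 522.336, x_T = 428.755, x_C = 736.457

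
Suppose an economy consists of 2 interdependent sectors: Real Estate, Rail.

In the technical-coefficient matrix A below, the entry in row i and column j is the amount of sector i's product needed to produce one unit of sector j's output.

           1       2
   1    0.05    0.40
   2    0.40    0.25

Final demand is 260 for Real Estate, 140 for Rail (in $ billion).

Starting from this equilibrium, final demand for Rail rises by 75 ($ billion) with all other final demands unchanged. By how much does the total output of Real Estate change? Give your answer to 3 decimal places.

I − A =
  [   0.95    -0.40]
  [  -0.40     0.75]
det(I−A) = (0.95)(0.75) − (-0.40)(-0.40) = 0.5525
adj(I−A) = [[0.75, 0.40], [0.40, 0.95]]
(I − A)⁻¹ = adj(I−A) / det(I−A) ≈
  [   1.3575     0.7240]
  [   0.7240     1.7195]
Δx = (I − A)⁻¹ Δd with Δd having +75 in the Rail component and 0 elsewhere.
So Δx_1 = L_12 · (+75), where L_12 = adj(I−A)_12 / det(I−A) = 0.40 / 0.5525.
Δx_1 = 0.40 × (+75) / 0.5525 = 30.00 / 0.5525 ≈ 54.299.

Δx_1 = 54.299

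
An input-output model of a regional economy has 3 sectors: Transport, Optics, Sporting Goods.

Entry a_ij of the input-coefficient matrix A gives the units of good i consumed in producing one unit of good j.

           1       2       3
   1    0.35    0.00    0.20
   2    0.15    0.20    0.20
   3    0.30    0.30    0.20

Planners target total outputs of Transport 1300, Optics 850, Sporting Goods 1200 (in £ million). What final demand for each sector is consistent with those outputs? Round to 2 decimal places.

d_1 = 605.00, d_2 = 245.00, d_3 = 315.00

I − A =
  [   0.65     0.00    -0.20]
  [  -0.15     0.80    -0.20]
  [  -0.30    -0.30     0.80]
d = (I − A) x:
  d_1 = (+0.65)·1300 + (+0.00)·850 + (-0.20)·1200 = 605.00
  d_2 = (-0.15)·1300 + (+0.80)·850 + (-0.20)·1200 = 245.00
  d_3 = (-0.30)·1300 + (-0.30)·850 + (+0.80)·1200 = 315.00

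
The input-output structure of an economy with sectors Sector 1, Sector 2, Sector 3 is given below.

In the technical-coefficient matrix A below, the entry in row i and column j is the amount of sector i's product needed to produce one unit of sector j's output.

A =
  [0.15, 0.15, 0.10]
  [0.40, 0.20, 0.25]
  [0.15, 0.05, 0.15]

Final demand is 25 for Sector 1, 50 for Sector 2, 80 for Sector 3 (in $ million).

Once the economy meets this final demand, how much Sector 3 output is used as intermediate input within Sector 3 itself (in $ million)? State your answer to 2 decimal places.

I − A =
  [   0.85    -0.15    -0.10]
  [  -0.40     0.80    -0.25]
  [  -0.15    -0.05     0.85]
Cofactors of I−A, C_ij = (−1)^(i+j)·(minor ij) (rows/columns in the sector order above):
  C_11 = (0.80)(0.85) − (-0.25)(-0.05) = 0.6675
  C_12 = −[(-0.40)(0.85) − (-0.25)(-0.15)] = 0.3775
  C_13 = (-0.40)(-0.05) − (0.80)(-0.15) = 0.1400
  C_21 = −[(-0.15)(0.85) − (-0.10)(-0.05)] = 0.1325
  C_22 = (0.85)(0.85) − (-0.10)(-0.15) = 0.7075
  C_23 = −[(0.85)(-0.05) − (-0.15)(-0.15)] = 0.0650
  C_31 = (-0.15)(-0.25) − (-0.10)(0.80) = 0.1175
  C_32 = −[(0.85)(-0.25) − (-0.10)(-0.40)] = 0.2525
  C_33 = (0.85)(0.80) − (-0.15)(-0.40) = 0.6200
det(I−A) = Σ_j (I−A)_1j·C_1j = (0.85)(0.6675) + (-0.15)(0.3775) + (-0.10)(0.1400) = 0.49675
adj(I−A) = Cᵀ =
  [ 0.6675   0.1325   0.1175]
  [ 0.3775   0.7075   0.2525]
  [ 0.1400   0.0650   0.6200]
(I − A)⁻¹ = adj(I−A) / det(I−A) ≈
  [   1.3437     0.2667     0.2365]
  [   0.7599     1.4243     0.5083]
  [   0.2818     0.1309     1.2481]
First solve x = (I − A)⁻¹ d = adj(I−A)·d / det(I−A); in particular x_3 = (0.1400·25 + 0.0650·50 + 0.6200·80) / 0.49675 = 56.35 / 0.49675 ≈ 113.4373.
Intermediate flow from 3 to 3: z_33 = a_33 · x_3 = 0.15 × 56.35 / 0.49675 = 8.4525 / 0.49675 ≈ 17.02.

z_33 = 17.02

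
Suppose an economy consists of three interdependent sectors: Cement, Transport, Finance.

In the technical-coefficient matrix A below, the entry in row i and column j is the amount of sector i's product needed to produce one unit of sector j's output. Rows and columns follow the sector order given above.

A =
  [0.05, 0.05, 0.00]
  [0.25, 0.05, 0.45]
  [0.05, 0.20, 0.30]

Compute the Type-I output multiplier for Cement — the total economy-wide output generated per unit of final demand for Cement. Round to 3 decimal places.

m_1 = 1.622

I − A =
  [   0.95    -0.05     0.00]
  [  -0.25     0.95    -0.45]
  [  -0.05    -0.20     0.70]
Cofactors of I−A, C_ij = (−1)^(i+j)·(minor ij) (rows/columns in the sector order above):
  C_11 = (0.95)(0.70) − (-0.45)(-0.20) = 0.5750
  C_12 = −[(-0.25)(0.70) − (-0.45)(-0.05)] = 0.1975
  C_13 = (-0.25)(-0.20) − (0.95)(-0.05) = 0.0975
  C_21 = −[(-0.05)(0.70) − (0.00)(-0.20)] = 0.0350
  C_22 = (0.95)(0.70) − (0.00)(-0.05) = 0.6650
  C_23 = −[(0.95)(-0.20) − (-0.05)(-0.05)] = 0.1925
  C_31 = (-0.05)(-0.45) − (0.00)(0.95) = 0.0225
  C_32 = −[(0.95)(-0.45) − (0.00)(-0.25)] = 0.4275
  C_33 = (0.95)(0.95) − (-0.05)(-0.25) = 0.8900
det(I−A) = Σ_j (I−A)_1j·C_1j = (0.95)(0.5750) + (-0.05)(0.1975) + (0.00)(0.0975) = 0.536375
adj(I−A) = Cᵀ =
  [ 0.5750   0.0350   0.0225]
  [ 0.1975   0.6650   0.4275]
  [ 0.0975   0.1925   0.8900]
(I − A)⁻¹ = adj(I−A) / det(I−A) ≈
  [   1.0720     0.0653     0.0419]
  [   0.3682     1.2398     0.7970]
  [   0.1818     0.3589     1.6593]
The output multiplier for sector j is the column-j sum of the Leontief inverse (I − A)⁻¹ = adj(I−A) / det(I−A).
Column 1 of adj(I−A): (0.5750, 0.1975, 0.0975); det(I−A) = 0.536375.
m_1 = (0.5750 + 0.1975 + 0.0975) / 0.536375 = 0.87 / 0.536375 ≈ 1.622.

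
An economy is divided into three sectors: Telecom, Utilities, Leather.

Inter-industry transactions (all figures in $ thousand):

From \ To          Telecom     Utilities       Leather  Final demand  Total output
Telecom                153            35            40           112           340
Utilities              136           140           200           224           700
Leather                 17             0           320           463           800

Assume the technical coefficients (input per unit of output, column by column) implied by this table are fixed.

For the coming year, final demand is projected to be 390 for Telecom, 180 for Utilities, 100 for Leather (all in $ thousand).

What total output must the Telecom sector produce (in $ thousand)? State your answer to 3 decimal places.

x_T = 793.383

Technical coefficients a_ij = z_ij / X_j:
  a_TT = 153/340 = 0.45, a_UT = 136/340 = 0.40, a_LT = 17/340 = 0.05
  a_TU = 35/700 = 0.05, a_UU = 140/700 = 0.20, a_LU = 0/700 = 0.00
  a_TL = 40/800 = 0.05, a_UL = 200/800 = 0.25, a_LL = 320/800 = 0.40
I − A =
  [   0.55    -0.05    -0.05]
  [  -0.40     0.80    -0.25]
  [  -0.05     0.00     0.60]
Cofactors of I−A, C_ij = (−1)^(i+j)·(minor ij) (rows/columns in the sector order above):
  C_11 = (0.80)(0.60) − (-0.25)(0.00) = 0.4800
  C_12 = −[(-0.40)(0.60) − (-0.25)(-0.05)] = 0.2525
  C_13 = (-0.40)(0.00) − (0.80)(-0.05) = 0.0400
  C_21 = −[(-0.05)(0.60) − (-0.05)(0.00)] = 0.0300
  C_22 = (0.55)(0.60) − (-0.05)(-0.05) = 0.3275
  C_23 = −[(0.55)(0.00) − (-0.05)(-0.05)] = 0.0025
  C_31 = (-0.05)(-0.25) − (-0.05)(0.80) = 0.0525
  C_32 = −[(0.55)(-0.25) − (-0.05)(-0.40)] = 0.1575
  C_33 = (0.55)(0.80) − (-0.05)(-0.40) = 0.4200
det(I−A) = Σ_j (I−A)_1j·C_1j = (0.55)(0.4800) + (-0.05)(0.2525) + (-0.05)(0.0400) = 0.249375
adj(I−A) = Cᵀ =
  [ 0.4800   0.0300   0.0525]
  [ 0.2525   0.3275   0.1575]
  [ 0.0400   0.0025   0.4200]
(I − A)⁻¹ = adj(I−A) / det(I−A) ≈
  [   1.9248     0.1203     0.2105]
  [   1.0125     1.3133     0.6316]
  [   0.1604     0.0100     1.6842]
x = (I − A)⁻¹ d = adj(I−A)·d / det(I−A), with det(I−A) = 0.249375:
  x_T = (0.4800·390 + 0.0300·180 + 0.0525·100) / 0.249375 = 197.85 / 0.249375 ≈ 793.383
  x_U = (0.2525·390 + 0.3275·180 + 0.1575·100) / 0.249375 = 173.175 / 0.249375 ≈ 694.436
  x_L = (0.0400·390 + 0.0025·180 + 0.4200·100) / 0.249375 = 58.05 / 0.249375 ≈ 232.782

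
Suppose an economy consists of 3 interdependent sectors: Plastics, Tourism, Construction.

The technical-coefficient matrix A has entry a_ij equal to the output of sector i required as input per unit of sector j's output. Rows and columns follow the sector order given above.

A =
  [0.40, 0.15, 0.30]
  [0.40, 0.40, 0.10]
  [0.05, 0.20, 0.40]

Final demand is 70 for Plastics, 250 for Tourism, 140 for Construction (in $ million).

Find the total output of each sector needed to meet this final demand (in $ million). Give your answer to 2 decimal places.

I − A =
  [   0.60    -0.15    -0.30]
  [  -0.40     0.60    -0.10]
  [  -0.05    -0.20     0.60]
Cofactors of I−A, C_ij = (−1)^(i+j)·(minor ij) (rows/columns in the sector order above):
  C_11 = (0.60)(0.60) − (-0.10)(-0.20) = 0.3400
  C_12 = −[(-0.40)(0.60) − (-0.10)(-0.05)] = 0.2450
  C_13 = (-0.40)(-0.20) − (0.60)(-0.05) = 0.1100
  C_21 = −[(-0.15)(0.60) − (-0.30)(-0.20)] = 0.1500
  C_22 = (0.60)(0.60) − (-0.30)(-0.05) = 0.3450
  C_23 = −[(0.60)(-0.20) − (-0.15)(-0.05)] = 0.1275
  C_31 = (-0.15)(-0.10) − (-0.30)(0.60) = 0.1950
  C_32 = −[(0.60)(-0.10) − (-0.30)(-0.40)] = 0.1800
  C_33 = (0.60)(0.60) − (-0.15)(-0.40) = 0.3000
det(I−A) = Σ_j (I−A)_1j·C_1j = (0.60)(0.3400) + (-0.15)(0.2450) + (-0.30)(0.1100) = 0.13425
adj(I−A) = Cᵀ =
  [ 0.3400   0.1500   0.1950]
  [ 0.2450   0.3450   0.1800]
  [ 0.1100   0.1275   0.3000]
(I − A)⁻¹ = adj(I−A) / det(I−A) ≈
  [   2.5326     1.1173     1.4525]
  [   1.8250     2.5698     1.3408]
  [   0.8194     0.9497     2.2346]
x = (I − A)⁻¹ d = adj(I−A)·d / det(I−A), with det(I−A) = 0.13425:
  x_P = (0.3400·70 + 0.1500·250 + 0.1950·140) / 0.13425 = 88.60 / 0.13425 ≈ 659.96
  x_T = (0.2450·70 + 0.3450·250 + 0.1800·140) / 0.13425 = 128.60 / 0.13425 ≈ 957.91
  x_C = (0.1100·70 + 0.1275·250 + 0.3000·140) / 0.13425 = 81.575 / 0.13425 ≈ 607.64

x_P = 659.96, x_T = 957.91, x_C = 607.64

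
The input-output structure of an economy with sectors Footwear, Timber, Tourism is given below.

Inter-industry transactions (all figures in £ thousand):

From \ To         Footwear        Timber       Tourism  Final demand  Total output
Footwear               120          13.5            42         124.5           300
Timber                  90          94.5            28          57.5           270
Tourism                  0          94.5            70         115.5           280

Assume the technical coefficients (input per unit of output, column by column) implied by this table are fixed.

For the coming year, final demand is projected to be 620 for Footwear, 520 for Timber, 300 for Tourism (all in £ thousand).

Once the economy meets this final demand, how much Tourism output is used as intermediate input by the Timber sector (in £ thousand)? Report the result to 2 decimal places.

z_32 = 579.75

Technical coefficients a_ij = z_ij / X_j:
  a_11 = 120/300 = 0.40, a_21 = 90/300 = 0.30, a_31 = 0/300 = 0.00
  a_12 = 13.5/270 = 0.05, a_22 = 94.5/270 = 0.35, a_32 = 94.5/270 = 0.35
  a_13 = 42/280 = 0.15, a_23 = 28/280 = 0.10, a_33 = 70/280 = 0.25
I − A =
  [   0.60    -0.05    -0.15]
  [  -0.30     0.65    -0.10]
  [   0.00    -0.35     0.75]
Cofactors of I−A, C_ij = (−1)^(i+j)·(minor ij) (rows/columns in the sector order above):
  C_11 = (0.65)(0.75) − (-0.10)(-0.35) = 0.4525
  C_12 = −[(-0.30)(0.75) − (-0.10)(0.00)] = 0.2250
  C_13 = (-0.30)(-0.35) − (0.65)(0.00) = 0.1050
  C_21 = −[(-0.05)(0.75) − (-0.15)(-0.35)] = 0.0900
  C_22 = (0.60)(0.75) − (-0.15)(0.00) = 0.4500
  C_23 = −[(0.60)(-0.35) − (-0.05)(0.00)] = 0.2100
  C_31 = (-0.05)(-0.10) − (-0.15)(0.65) = 0.1025
  C_32 = −[(0.60)(-0.10) − (-0.15)(-0.30)] = 0.1050
  C_33 = (0.60)(0.65) − (-0.05)(-0.30) = 0.3750
det(I−A) = Σ_j (I−A)_1j·C_1j = (0.60)(0.4525) + (-0.05)(0.2250) + (-0.15)(0.1050) = 0.2445
adj(I−A) = Cᵀ =
  [ 0.4525   0.0900   0.1025]
  [ 0.2250   0.4500   0.1050]
  [ 0.1050   0.2100   0.3750]
(I − A)⁻¹ = adj(I−A) / det(I−A) ≈
  [   1.8507     0.3681     0.4192]
  [   0.9202     1.8405     0.4294]
  [   0.4294     0.8589     1.5337]
First solve x = (I − A)⁻¹ d = adj(I−A)·d / det(I−A); in particular x_2 = (0.2250·620 + 0.4500·520 + 0.1050·300) / 0.2445 = 405.00 / 0.2445 ≈ 1656.4417.
Intermediate flow from 3 to 2: z_32 = a_32 · x_2 = 0.35 × 405.00 / 0.2445 = 141.75 / 0.2445 ≈ 579.75.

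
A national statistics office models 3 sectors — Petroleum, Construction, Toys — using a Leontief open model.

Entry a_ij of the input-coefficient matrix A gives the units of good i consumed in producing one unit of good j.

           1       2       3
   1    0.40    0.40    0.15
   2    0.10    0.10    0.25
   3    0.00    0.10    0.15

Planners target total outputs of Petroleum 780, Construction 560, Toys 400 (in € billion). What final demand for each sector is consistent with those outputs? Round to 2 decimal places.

d_1 = 184.00, d_2 = 326.00, d_3 = 284.00

I − A =
  [   0.60    -0.40    -0.15]
  [  -0.10     0.90    -0.25]
  [   0.00    -0.10     0.85]
d = (I − A) x:
  d_1 = (+0.60)·780 + (-0.40)·560 + (-0.15)·400 = 184.00
  d_2 = (-0.10)·780 + (+0.90)·560 + (-0.25)·400 = 326.00
  d_3 = (+0.00)·780 + (-0.10)·560 + (+0.85)·400 = 284.00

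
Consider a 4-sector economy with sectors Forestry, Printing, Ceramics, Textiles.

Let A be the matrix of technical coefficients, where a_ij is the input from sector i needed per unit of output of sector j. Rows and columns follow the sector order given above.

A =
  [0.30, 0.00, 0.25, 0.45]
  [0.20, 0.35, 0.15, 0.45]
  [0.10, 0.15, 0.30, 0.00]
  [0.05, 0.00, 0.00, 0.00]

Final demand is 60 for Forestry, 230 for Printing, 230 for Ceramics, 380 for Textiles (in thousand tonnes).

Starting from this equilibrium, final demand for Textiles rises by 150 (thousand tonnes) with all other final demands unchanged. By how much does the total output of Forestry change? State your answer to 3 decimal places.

Δx_1 = 118.189

I − A =
  [   0.70     0.00    -0.25    -0.45]
  [  -0.20     0.65    -0.15    -0.45]
  [  -0.10    -0.15     0.70     0.00]
  [  -0.05     0.00     0.00     1.00]
Compute the cofactors C_ij = (−1)^(i+j)·(3×3 minor ij) of I−A; the adjugate is their transpose:
adj(I−A) = Cᵀ =
  [ 0.432500   0.037500   0.162500   0.211500]
  [ 0.170750   0.449250   0.157250   0.279000]
  [ 0.098375   0.101625   0.440375   0.090000]
  [ 0.021625   0.001875   0.008125   0.279000]
det(I−A) = Σ_j (I−A)_1j·C_1j = (0.70)(0.432500) + (0.00)(0.170750) + (-0.25)(0.098375) + (-0.45)(0.021625) = 0.268425
(I − A)⁻¹ = adj(I−A) / det(I−A) ≈
  [   1.6113     0.1397     0.6054     0.7879]
  [   0.6361     1.6737     0.5858     1.0394]
  [   0.3665     0.3786     1.6406     0.3353]
  [   0.0806     0.0070     0.0303     1.0394]
Δx = (I − A)⁻¹ Δd with Δd having +150 in the Textiles component and 0 elsewhere.
So Δx_1 = L_14 · (+150), where L_14 = adj(I−A)_14 / det(I−A) = 0.211500 / 0.268425.
Δx_1 = 0.211500 × (+150) / 0.268425 = 31.725 / 0.268425 ≈ 118.189.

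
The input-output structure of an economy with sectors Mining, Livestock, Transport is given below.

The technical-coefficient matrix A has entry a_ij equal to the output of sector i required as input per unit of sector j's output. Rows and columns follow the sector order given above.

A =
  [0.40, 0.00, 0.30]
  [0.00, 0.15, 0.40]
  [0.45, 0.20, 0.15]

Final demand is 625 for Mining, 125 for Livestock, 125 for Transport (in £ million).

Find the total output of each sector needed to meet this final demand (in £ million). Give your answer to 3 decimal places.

I − A =
  [   0.60     0.00    -0.30]
  [   0.00     0.85    -0.40]
  [  -0.45    -0.20     0.85]
Cofactors of I−A, C_ij = (−1)^(i+j)·(minor ij) (rows/columns in the sector order above):
  C_11 = (0.85)(0.85) − (-0.40)(-0.20) = 0.6425
  C_12 = −[(0.00)(0.85) − (-0.40)(-0.45)] = 0.1800
  C_13 = (0.00)(-0.20) − (0.85)(-0.45) = 0.3825
  C_21 = −[(0.00)(0.85) − (-0.30)(-0.20)] = 0.0600
  C_22 = (0.60)(0.85) − (-0.30)(-0.45) = 0.3750
  C_23 = −[(0.60)(-0.20) − (0.00)(-0.45)] = 0.1200
  C_31 = (0.00)(-0.40) − (-0.30)(0.85) = 0.2550
  C_32 = −[(0.60)(-0.40) − (-0.30)(0.00)] = 0.2400
  C_33 = (0.60)(0.85) − (0.00)(0.00) = 0.5100
det(I−A) = Σ_j (I−A)_1j·C_1j = (0.60)(0.6425) + (0.00)(0.1800) + (-0.30)(0.3825) = 0.27075
adj(I−A) = Cᵀ =
  [ 0.6425   0.0600   0.2550]
  [ 0.1800   0.3750   0.2400]
  [ 0.3825   0.1200   0.5100]
(I − A)⁻¹ = adj(I−A) / det(I−A) ≈
  [   2.3730     0.2216     0.9418]
  [   0.6648     1.3850     0.8864]
  [   1.4127     0.4432     1.8837]
x = (I − A)⁻¹ d = adj(I−A)·d / det(I−A), with det(I−A) = 0.27075:
  x_1 = (0.6425·625 + 0.0600·125 + 0.2550·125) / 0.27075 = 440.9375 / 0.27075 ≈ 1628.578
  x_2 = (0.1800·625 + 0.3750·125 + 0.2400·125) / 0.27075 = 189.375 / 0.27075 ≈ 699.446
  x_3 = (0.3825·625 + 0.1200·125 + 0.5100·125) / 0.27075 = 317.8125 / 0.27075 ≈ 1173.823

x_1 = 1628.578, x_2 = 699.446, x_3 = 1173.823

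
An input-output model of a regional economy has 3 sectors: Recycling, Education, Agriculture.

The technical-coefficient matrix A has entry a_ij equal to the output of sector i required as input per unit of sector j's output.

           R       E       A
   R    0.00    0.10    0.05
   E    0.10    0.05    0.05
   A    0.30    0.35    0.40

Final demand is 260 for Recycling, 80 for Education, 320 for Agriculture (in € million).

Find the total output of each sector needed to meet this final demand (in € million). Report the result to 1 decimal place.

I − A =
  [   1.00    -0.10    -0.05]
  [  -0.10     0.95    -0.05]
  [  -0.30    -0.35     0.60]
Cofactors of I−A, C_ij = (−1)^(i+j)·(minor ij) (rows/columns in the sector order above):
  C_11 = (0.95)(0.60) − (-0.05)(-0.35) = 0.5525
  C_12 = −[(-0.10)(0.60) − (-0.05)(-0.30)] = 0.0750
  C_13 = (-0.10)(-0.35) − (0.95)(-0.30) = 0.3200
  C_21 = −[(-0.10)(0.60) − (-0.05)(-0.35)] = 0.0775
  C_22 = (1.00)(0.60) − (-0.05)(-0.30) = 0.5850
  C_23 = −[(1.00)(-0.35) − (-0.10)(-0.30)] = 0.3800
  C_31 = (-0.10)(-0.05) − (-0.05)(0.95) = 0.0525
  C_32 = −[(1.00)(-0.05) − (-0.05)(-0.10)] = 0.0550
  C_33 = (1.00)(0.95) − (-0.10)(-0.10) = 0.9400
det(I−A) = Σ_j (I−A)_1j·C_1j = (1.00)(0.5525) + (-0.10)(0.0750) + (-0.05)(0.3200) = 0.5290
adj(I−A) = Cᵀ =
  [ 0.5525   0.0775   0.0525]
  [ 0.0750   0.5850   0.0550]
  [ 0.3200   0.3800   0.9400]
(I − A)⁻¹ = adj(I−A) / det(I−A) ≈
  [   1.0444     0.1465     0.0992]
  [   0.1418     1.1059     0.1040]
  [   0.6049     0.7183     1.7769]
x = (I − A)⁻¹ d = adj(I−A)·d / det(I−A), with det(I−A) = 0.5290:
  x_R = (0.5525·260 + 0.0775·80 + 0.0525·320) / 0.5290 = 166.65 / 0.5290 ≈ 315.0
  x_E = (0.0750·260 + 0.5850·80 + 0.0550·320) / 0.5290 = 83.90 / 0.5290 ≈ 158.6
  x_A = (0.3200·260 + 0.3800·80 + 0.9400·320) / 0.5290 = 414.40 / 0.5290 ≈ 783.4

x_R = 315.0, x_E = 158.6, x_A = 783.4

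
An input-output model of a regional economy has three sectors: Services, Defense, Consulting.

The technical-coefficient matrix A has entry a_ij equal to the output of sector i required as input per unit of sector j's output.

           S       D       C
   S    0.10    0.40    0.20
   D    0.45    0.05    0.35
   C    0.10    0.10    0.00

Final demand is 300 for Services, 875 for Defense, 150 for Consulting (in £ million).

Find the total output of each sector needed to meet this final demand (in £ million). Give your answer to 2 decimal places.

I − A =
  [   0.90    -0.40    -0.20]
  [  -0.45     0.95    -0.35]
  [  -0.10    -0.10     1.00]
Cofactors of I−A, C_ij = (−1)^(i+j)·(minor ij) (rows/columns in the sector order above):
  C_11 = (0.95)(1.00) − (-0.35)(-0.10) = 0.9150
  C_12 = −[(-0.45)(1.00) − (-0.35)(-0.10)] = 0.4850
  C_13 = (-0.45)(-0.10) − (0.95)(-0.10) = 0.1400
  C_21 = −[(-0.40)(1.00) − (-0.20)(-0.10)] = 0.4200
  C_22 = (0.90)(1.00) − (-0.20)(-0.10) = 0.8800
  C_23 = −[(0.90)(-0.10) − (-0.40)(-0.10)] = 0.1300
  C_31 = (-0.40)(-0.35) − (-0.20)(0.95) = 0.3300
  C_32 = −[(0.90)(-0.35) − (-0.20)(-0.45)] = 0.4050
  C_33 = (0.90)(0.95) − (-0.40)(-0.45) = 0.6750
det(I−A) = Σ_j (I−A)_1j·C_1j = (0.90)(0.9150) + (-0.40)(0.4850) + (-0.20)(0.1400) = 0.6015
adj(I−A) = Cᵀ =
  [ 0.9150   0.4200   0.3300]
  [ 0.4850   0.8800   0.4050]
  [ 0.1400   0.1300   0.6750]
(I − A)⁻¹ = adj(I−A) / det(I−A) ≈
  [   1.5212     0.6983     0.5486]
  [   0.8063     1.4630     0.6733]
  [   0.2328     0.2161     1.1222]
x = (I − A)⁻¹ d = adj(I−A)·d / det(I−A), with det(I−A) = 0.6015:
  x_S = (0.9150·300 + 0.4200·875 + 0.3300·150) / 0.6015 = 691.50 / 0.6015 ≈ 1149.63
  x_D = (0.4850·300 + 0.8800·875 + 0.4050·150) / 0.6015 = 976.25 / 0.6015 ≈ 1623.03
  x_C = (0.1400·300 + 0.1300·875 + 0.6750·150) / 0.6015 = 257.00 / 0.6015 ≈ 427.27

x_S = 1149.63, x_D = 1623.03, x_C = 427.27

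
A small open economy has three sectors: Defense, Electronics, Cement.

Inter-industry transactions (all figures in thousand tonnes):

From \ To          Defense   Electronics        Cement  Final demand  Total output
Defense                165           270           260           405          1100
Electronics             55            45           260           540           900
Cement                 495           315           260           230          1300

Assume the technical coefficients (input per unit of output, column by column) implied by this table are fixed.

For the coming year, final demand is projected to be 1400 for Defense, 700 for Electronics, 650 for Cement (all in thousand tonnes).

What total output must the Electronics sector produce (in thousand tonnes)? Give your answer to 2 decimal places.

x_2 = 1552.89

Technical coefficients a_ij = z_ij / X_j:
  a_11 = 165/1100 = 0.15, a_21 = 55/1100 = 0.05, a_31 = 495/1100 = 0.45
  a_12 = 270/900 = 0.30, a_22 = 45/900 = 0.05, a_32 = 315/900 = 0.35
  a_13 = 260/1300 = 0.20, a_23 = 260/1300 = 0.20, a_33 = 260/1300 = 0.20
I − A =
  [   0.85    -0.30    -0.20]
  [  -0.05     0.95    -0.20]
  [  -0.45    -0.35     0.80]
Cofactors of I−A, C_ij = (−1)^(i+j)·(minor ij) (rows/columns in the sector order above):
  C_11 = (0.95)(0.80) − (-0.20)(-0.35) = 0.6900
  C_12 = −[(-0.05)(0.80) − (-0.20)(-0.45)] = 0.1300
  C_13 = (-0.05)(-0.35) − (0.95)(-0.45) = 0.4450
  C_21 = −[(-0.30)(0.80) − (-0.20)(-0.35)] = 0.3100
  C_22 = (0.85)(0.80) − (-0.20)(-0.45) = 0.5900
  C_23 = −[(0.85)(-0.35) − (-0.30)(-0.45)] = 0.4325
  C_31 = (-0.30)(-0.20) − (-0.20)(0.95) = 0.2500
  C_32 = −[(0.85)(-0.20) − (-0.20)(-0.05)] = 0.1800
  C_33 = (0.85)(0.95) − (-0.30)(-0.05) = 0.7925
det(I−A) = Σ_j (I−A)_1j·C_1j = (0.85)(0.6900) + (-0.30)(0.1300) + (-0.20)(0.4450) = 0.4585
adj(I−A) = Cᵀ =
  [ 0.6900   0.3100   0.2500]
  [ 0.1300   0.5900   0.1800]
  [ 0.4450   0.4325   0.7925]
(I − A)⁻¹ = adj(I−A) / det(I−A) ≈
  [   1.5049     0.6761     0.5453]
  [   0.2835     1.2868     0.3926]
  [   0.9706     0.9433     1.7285]
x = (I − A)⁻¹ d = adj(I−A)·d / det(I−A), with det(I−A) = 0.4585:
  x_1 = (0.6900·1400 + 0.3100·700 + 0.2500·650) / 0.4585 = 1345.50 / 0.4585 ≈ 2934.57
  x_2 = (0.1300·1400 + 0.5900·700 + 0.1800·650) / 0.4585 = 712.00 / 0.4585 ≈ 1552.89
  x_3 = (0.4450·1400 + 0.4325·700 + 0.7925·650) / 0.4585 = 1440.875 / 0.4585 ≈ 3142.58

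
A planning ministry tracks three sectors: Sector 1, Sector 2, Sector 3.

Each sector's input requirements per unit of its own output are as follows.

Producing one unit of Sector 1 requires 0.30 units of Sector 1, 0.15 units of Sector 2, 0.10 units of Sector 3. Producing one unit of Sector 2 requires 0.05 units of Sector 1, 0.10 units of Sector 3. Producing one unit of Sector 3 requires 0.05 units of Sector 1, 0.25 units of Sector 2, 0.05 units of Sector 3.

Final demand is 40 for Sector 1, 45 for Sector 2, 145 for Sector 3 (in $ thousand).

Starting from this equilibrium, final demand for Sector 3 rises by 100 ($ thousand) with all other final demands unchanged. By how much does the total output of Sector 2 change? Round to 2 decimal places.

Δx_2 = 28.81

I − A =
  [   0.70    -0.05    -0.05]
  [  -0.15     1.00    -0.25]
  [  -0.10    -0.10     0.95]
Cofactors of I−A, C_ij = (−1)^(i+j)·(minor ij) (rows/columns in the sector order above):
  C_11 = (1.00)(0.95) − (-0.25)(-0.10) = 0.9250
  C_12 = −[(-0.15)(0.95) − (-0.25)(-0.10)] = 0.1675
  C_13 = (-0.15)(-0.10) − (1.00)(-0.10) = 0.1150
  C_21 = −[(-0.05)(0.95) − (-0.05)(-0.10)] = 0.0525
  C_22 = (0.70)(0.95) − (-0.05)(-0.10) = 0.6600
  C_23 = −[(0.70)(-0.10) − (-0.05)(-0.10)] = 0.0750
  C_31 = (-0.05)(-0.25) − (-0.05)(1.00) = 0.0625
  C_32 = −[(0.70)(-0.25) − (-0.05)(-0.15)] = 0.1825
  C_33 = (0.70)(1.00) − (-0.05)(-0.15) = 0.6925
det(I−A) = Σ_j (I−A)_1j·C_1j = (0.70)(0.9250) + (-0.05)(0.1675) + (-0.05)(0.1150) = 0.633375
adj(I−A) = Cᵀ =
  [ 0.9250   0.0525   0.0625]
  [ 0.1675   0.6600   0.1825]
  [ 0.1150   0.0750   0.6925]
(I − A)⁻¹ = adj(I−A) / det(I−A) ≈
  [   1.4604     0.0829     0.0987]
  [   0.2645     1.0420     0.2881]
  [   0.1816     0.1184     1.0933]
Δx = (I − A)⁻¹ Δd with Δd having +100 in the Sector 3 component and 0 elsewhere.
So Δx_2 = L_23 · (+100), where L_23 = adj(I−A)_23 / det(I−A) = 0.1825 / 0.633375.
Δx_2 = 0.1825 × (+100) / 0.633375 = 18.25 / 0.633375 ≈ 28.81.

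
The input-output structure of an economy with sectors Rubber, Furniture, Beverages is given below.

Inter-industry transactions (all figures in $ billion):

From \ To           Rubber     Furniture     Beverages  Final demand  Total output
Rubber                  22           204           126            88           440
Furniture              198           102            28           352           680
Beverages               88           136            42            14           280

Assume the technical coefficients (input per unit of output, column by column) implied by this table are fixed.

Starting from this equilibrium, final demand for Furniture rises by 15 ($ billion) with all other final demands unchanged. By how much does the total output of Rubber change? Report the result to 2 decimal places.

Δx_1 = 12.05

Technical coefficients a_ij = z_ij / X_j:
  a_11 = 22/440 = 0.05, a_21 = 198/440 = 0.45, a_31 = 88/440 = 0.20
  a_12 = 204/680 = 0.30, a_22 = 102/680 = 0.15, a_32 = 136/680 = 0.20
  a_13 = 126/280 = 0.45, a_23 = 28/280 = 0.10, a_33 = 42/280 = 0.15
I − A =
  [   0.95    -0.30    -0.45]
  [  -0.45     0.85    -0.10]
  [  -0.20    -0.20     0.85]
Cofactors of I−A, C_ij = (−1)^(i+j)·(minor ij) (rows/columns in the sector order above):
  C_11 = (0.85)(0.85) − (-0.10)(-0.20) = 0.7025
  C_12 = −[(-0.45)(0.85) − (-0.10)(-0.20)] = 0.4025
  C_13 = (-0.45)(-0.20) − (0.85)(-0.20) = 0.2600
  C_21 = −[(-0.30)(0.85) − (-0.45)(-0.20)] = 0.3450
  C_22 = (0.95)(0.85) − (-0.45)(-0.20) = 0.7175
  C_23 = −[(0.95)(-0.20) − (-0.30)(-0.20)] = 0.2500
  C_31 = (-0.30)(-0.10) − (-0.45)(0.85) = 0.4125
  C_32 = −[(0.95)(-0.10) − (-0.45)(-0.45)] = 0.2975
  C_33 = (0.95)(0.85) − (-0.30)(-0.45) = 0.6725
det(I−A) = Σ_j (I−A)_1j·C_1j = (0.95)(0.7025) + (-0.30)(0.4025) + (-0.45)(0.2600) = 0.429625
adj(I−A) = Cᵀ =
  [ 0.7025   0.3450   0.4125]
  [ 0.4025   0.7175   0.2975]
  [ 0.2600   0.2500   0.6725]
(I − A)⁻¹ = adj(I−A) / det(I−A) ≈
  [   1.6351     0.8030     0.9601]
  [   0.9369     1.6701     0.6925]
  [   0.6052     0.5819     1.5653]
Δx = (I − A)⁻¹ Δd with Δd having +15 in the Furniture component and 0 elsewhere.
So Δx_1 = L_12 · (+15), where L_12 = adj(I−A)_12 / det(I−A) = 0.3450 / 0.429625.
Δx_1 = 0.3450 × (+15) / 0.429625 = 5.175 / 0.429625 ≈ 12.05.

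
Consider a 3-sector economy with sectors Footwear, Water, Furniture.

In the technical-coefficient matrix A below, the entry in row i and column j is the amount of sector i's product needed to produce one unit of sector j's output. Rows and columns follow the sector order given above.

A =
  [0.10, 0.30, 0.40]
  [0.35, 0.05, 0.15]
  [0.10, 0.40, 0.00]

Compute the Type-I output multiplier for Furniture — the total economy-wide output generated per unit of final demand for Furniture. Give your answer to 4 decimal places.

I − A =
  [   0.90    -0.30    -0.40]
  [  -0.35     0.95    -0.15]
  [  -0.10    -0.40     1.00]
Cofactors of I−A, C_ij = (−1)^(i+j)·(minor ij) (rows/columns in the sector order above):
  C_11 = (0.95)(1.00) − (-0.15)(-0.40) = 0.8900
  C_12 = −[(-0.35)(1.00) − (-0.15)(-0.10)] = 0.3650
  C_13 = (-0.35)(-0.40) − (0.95)(-0.10) = 0.2350
  C_21 = −[(-0.30)(1.00) − (-0.40)(-0.40)] = 0.4600
  C_22 = (0.90)(1.00) − (-0.40)(-0.10) = 0.8600
  C_23 = −[(0.90)(-0.40) − (-0.30)(-0.10)] = 0.3900
  C_31 = (-0.30)(-0.15) − (-0.40)(0.95) = 0.4250
  C_32 = −[(0.90)(-0.15) − (-0.40)(-0.35)] = 0.2750
  C_33 = (0.90)(0.95) − (-0.30)(-0.35) = 0.7500
det(I−A) = Σ_j (I−A)_1j·C_1j = (0.90)(0.8900) + (-0.30)(0.3650) + (-0.40)(0.2350) = 0.5975
adj(I−A) = Cᵀ =
  [ 0.8900   0.4600   0.4250]
  [ 0.3650   0.8600   0.2750]
  [ 0.2350   0.3900   0.7500]
(I − A)⁻¹ = adj(I−A) / det(I−A) ≈
  [   1.48954     0.76987     0.71130]
  [   0.61088     1.43933     0.46025]
  [   0.39331     0.65272     1.25523]
The output multiplier for sector j is the column-j sum of the Leontief inverse (I − A)⁻¹ = adj(I−A) / det(I−A).
Column 3 of adj(I−A): (0.4250, 0.2750, 0.7500); det(I−A) = 0.5975.
m_3 = (0.4250 + 0.2750 + 0.7500) / 0.5975 = 1.45 / 0.5975 ≈ 2.4268.

m_3 = 2.4268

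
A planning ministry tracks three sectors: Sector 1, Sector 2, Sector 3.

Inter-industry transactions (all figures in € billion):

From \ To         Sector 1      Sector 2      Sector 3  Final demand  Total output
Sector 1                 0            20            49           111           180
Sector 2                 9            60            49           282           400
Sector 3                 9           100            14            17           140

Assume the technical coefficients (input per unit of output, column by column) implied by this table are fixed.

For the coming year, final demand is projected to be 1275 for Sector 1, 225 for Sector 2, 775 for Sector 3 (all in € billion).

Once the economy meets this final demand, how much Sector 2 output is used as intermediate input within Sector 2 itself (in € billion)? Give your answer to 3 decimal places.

Technical coefficients a_ij = z_ij / X_j:
  a_11 = 0/180 = 0.00, a_21 = 9/180 = 0.05, a_31 = 9/180 = 0.05
  a_12 = 20/400 = 0.05, a_22 = 60/400 = 0.15, a_32 = 100/400 = 0.25
  a_13 = 49/140 = 0.35, a_23 = 49/140 = 0.35, a_33 = 14/140 = 0.10
I − A =
  [   1.00    -0.05    -0.35]
  [  -0.05     0.85    -0.35]
  [  -0.05    -0.25     0.90]
Cofactors of I−A, C_ij = (−1)^(i+j)·(minor ij) (rows/columns in the sector order above):
  C_11 = (0.85)(0.90) − (-0.35)(-0.25) = 0.6775
  C_12 = −[(-0.05)(0.90) − (-0.35)(-0.05)] = 0.0625
  C_13 = (-0.05)(-0.25) − (0.85)(-0.05) = 0.0550
  C_21 = −[(-0.05)(0.90) − (-0.35)(-0.25)] = 0.1325
  C_22 = (1.00)(0.90) − (-0.35)(-0.05) = 0.8825
  C_23 = −[(1.00)(-0.25) − (-0.05)(-0.05)] = 0.2525
  C_31 = (-0.05)(-0.35) − (-0.35)(0.85) = 0.3150
  C_32 = −[(1.00)(-0.35) − (-0.35)(-0.05)] = 0.3675
  C_33 = (1.00)(0.85) − (-0.05)(-0.05) = 0.8475
det(I−A) = Σ_j (I−A)_1j·C_1j = (1.00)(0.6775) + (-0.05)(0.0625) + (-0.35)(0.0550) = 0.655125
adj(I−A) = Cᵀ =
  [ 0.6775   0.1325   0.3150]
  [ 0.0625   0.8825   0.3675]
  [ 0.0550   0.2525   0.8475]
(I − A)⁻¹ = adj(I−A) / det(I−A) ≈
  [   1.0342     0.2023     0.4808]
  [   0.0954     1.3471     0.5610]
  [   0.0840     0.3854     1.2936]
First solve x = (I − A)⁻¹ d = adj(I−A)·d / det(I−A); in particular x_2 = (0.0625·1275 + 0.8825·225 + 0.3675·775) / 0.655125 = 563.0625 / 0.655125 ≈ 859.47338.
Intermediate flow from 2 to 2: z_22 = a_22 · x_2 = 0.15 × 563.0625 / 0.655125 = 84.459375 / 0.655125 ≈ 128.921.

z_22 = 128.921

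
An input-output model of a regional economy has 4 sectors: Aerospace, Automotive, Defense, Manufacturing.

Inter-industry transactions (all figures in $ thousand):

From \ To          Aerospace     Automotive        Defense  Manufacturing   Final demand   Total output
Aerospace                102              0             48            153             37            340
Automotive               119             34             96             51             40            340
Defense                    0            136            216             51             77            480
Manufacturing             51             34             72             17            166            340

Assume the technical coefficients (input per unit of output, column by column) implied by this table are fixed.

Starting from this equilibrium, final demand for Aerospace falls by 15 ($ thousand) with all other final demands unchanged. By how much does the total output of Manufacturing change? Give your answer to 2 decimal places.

Technical coefficients a_ij = z_ij / X_j:
  a_11 = 102/340 = 0.30, a_21 = 119/340 = 0.35, a_31 = 0/340 = 0.00, a_41 = 51/340 = 0.15
  a_12 = 0/340 = 0.00, a_22 = 34/340 = 0.10, a_32 = 136/340 = 0.40, a_42 = 34/340 = 0.10
  a_13 = 48/480 = 0.10, a_23 = 96/480 = 0.20, a_33 = 216/480 = 0.45, a_43 = 72/480 = 0.15
  a_14 = 153/340 = 0.45, a_24 = 51/340 = 0.15, a_34 = 51/340 = 0.15, a_44 = 17/340 = 0.05
I − A =
  [   0.70     0.00    -0.10    -0.45]
  [  -0.35     0.90    -0.20    -0.15]
  [   0.00    -0.40     0.55    -0.15]
  [  -0.15    -0.10    -0.15     0.95]
Compute the cofactors C_ij = (−1)^(i+j)·(3×3 minor ij) of I−A; the adjugate is their transpose:
adj(I−A) = Cᵀ =
  [ 0.353750   0.091250   0.153750   0.206250]
  [ 0.191875   0.310625   0.194375   0.170625]
  [ 0.167500   0.249500   0.511500   0.199500]
  [ 0.102500   0.086500   0.125500   0.276500]
det(I−A) = Σ_j (I−A)_1j·C_1j = (0.70)(0.353750) + (0.00)(0.191875) + (-0.10)(0.167500) + (-0.45)(0.102500) = 0.18475
(I − A)⁻¹ = adj(I−A) / det(I−A) ≈
  [   1.9147     0.4939     0.8322     1.1164]
  [   1.0386     1.6813     1.0521     0.9235]
  [   0.9066     1.3505     2.7686     1.0798]
  [   0.5548     0.4682     0.6793     1.4966]
Δx = (I − A)⁻¹ Δd with Δd having -15 in the Aerospace component and 0 elsewhere.
So Δx_4 = L_41 · (-15), where L_41 = adj(I−A)_41 / det(I−A) = 0.102500 / 0.18475.
Δx_4 = 0.102500 × (-15) / 0.18475 = -1.5375 / 0.18475 ≈ -8.32.

Δx_4 = -8.32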